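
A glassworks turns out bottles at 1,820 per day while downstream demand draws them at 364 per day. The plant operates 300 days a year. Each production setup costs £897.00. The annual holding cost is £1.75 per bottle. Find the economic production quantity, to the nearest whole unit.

Annual demand D = 364 × 300 = 109,200.
Production build-up factor (1 − d/p) = 1 − 364/1,820 = 0.8000.
Q* = √(2DS / (H(1 − d/p))) = √(2 × 109,200 × 897 / (1.75 × 0.8000)).
= √(195,904,800 / 1.4) ≈ 11829.286.

Q* ≈ 11,829 bottles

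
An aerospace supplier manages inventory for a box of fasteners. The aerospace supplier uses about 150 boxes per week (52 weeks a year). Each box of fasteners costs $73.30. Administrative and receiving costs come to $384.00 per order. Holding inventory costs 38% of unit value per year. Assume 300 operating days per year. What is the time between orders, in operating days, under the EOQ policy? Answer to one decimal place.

Annual demand D = 150 × 52 = 7,800.
Holding cost H = 0.38 × $73.30 = $27.8540 per unit per year.
EOQ = √(2DS/H) = √(2 × 7,800 × 384 / 27.854) ≈ 463.75.
Cycle time = Q*/D × 300 = 463.75 / 7,800 × 300 ≈ 17.837 days.

T ≈ 17.8 days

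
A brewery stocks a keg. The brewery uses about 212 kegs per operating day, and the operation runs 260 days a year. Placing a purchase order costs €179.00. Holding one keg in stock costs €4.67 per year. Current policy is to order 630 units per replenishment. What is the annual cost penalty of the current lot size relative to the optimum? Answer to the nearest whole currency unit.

Extra cost ≈ €7,532 per year

Annual demand D = 212 × 260 = 55,120.
EOQ = √(2DS/H) = √(2 × 55,120 × 179 / 4.67) ≈ 2055.60.
Cost at Q* = (D/Q*)S + (Q*/2)H = √(2DSH) ≈ €9,599.63.
Cost at Q = 630: (55,120/630)×179 + (630/2)×4.67 = €15,661.08 + €1,471.05 = €17,132.13.
Excess = €17,132.13 − €9,599.63 = €7,532.50.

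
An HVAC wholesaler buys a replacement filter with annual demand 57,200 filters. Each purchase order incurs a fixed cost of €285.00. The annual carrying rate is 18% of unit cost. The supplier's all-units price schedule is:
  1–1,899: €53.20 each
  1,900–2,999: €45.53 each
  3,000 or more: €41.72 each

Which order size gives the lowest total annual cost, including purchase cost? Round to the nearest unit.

Holding cost per unit per year at price C is H = 0.18·C.
Evaluate total cost at each tier's feasible EOQ or, if the EOQ is below the tier, at the tier's minimum quantity.
EOQ at €53.20 = 1845.2 (feasible in tier 1): TC = 57,200×€53.20 + (57,200/1845.2)×285 + (1845.2/2)×0.18×€53.20 = €3,060,709.63.
EOQ at €45.53 = 1994.6 (feasible in tier 2): TC = 57,200×€45.53 + (57,200/1994.6)×285 + (1994.6/2)×0.18×€45.53 = €2,620,662.34.
EOQ at €41.72 = 2083.7 < 3000, so use break Q=3000: TC = 57,200×€41.72 + (57,200/3000.0)×285 + (3000.0/2)×0.18×€41.72 = €2,403,082.40.
Lowest total cost is €2,403,082.40 at Q = 3000.0.

Q* ≈ 3,000 filters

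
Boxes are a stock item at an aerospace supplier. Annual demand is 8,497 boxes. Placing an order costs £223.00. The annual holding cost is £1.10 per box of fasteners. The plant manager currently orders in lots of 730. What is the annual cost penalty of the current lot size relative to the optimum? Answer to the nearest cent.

Extra cost ≈ £955.44 per year

EOQ = √(2DS/H) = √(2 × 8,497 × 223 / 1.1) ≈ 1856.11.
Cost at Q* = (D/Q*)S + (Q*/2)H = √(2DSH) ≈ £2,041.72.
Cost at Q = 730: (8,497/730)×223 + (730/2)×1.1 = £2,595.66 + £401.50 = £2,997.16.
Excess = £2,997.16 − £2,041.72 = £955.44.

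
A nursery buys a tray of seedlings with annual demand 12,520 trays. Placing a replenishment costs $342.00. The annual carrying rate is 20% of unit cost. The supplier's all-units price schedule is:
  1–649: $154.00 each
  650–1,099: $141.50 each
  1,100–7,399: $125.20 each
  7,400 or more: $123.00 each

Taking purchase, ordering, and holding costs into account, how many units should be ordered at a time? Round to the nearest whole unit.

Holding cost per unit per year at price C is H = 0.20·C.
For each price level, check whether its EOQ is feasible; otherwise the best quantity at that price is the breakpoint.
EOQ at $154.00 = 527.3 (feasible in tier 1): TC = 12,520×$154.00 + (12,520/527.3)×342 + (527.3/2)×0.20×$154.00 = $1,944,320.73.
EOQ at $141.50 = 550.1 < 650, so use break Q=650: TC = 12,520×$141.50 + (12,520/650.0)×342 + (650.0/2)×0.20×$141.50 = $1,787,364.95.
EOQ at $125.20 = 584.8 < 1100, so use break Q=1100: TC = 12,520×$125.20 + (12,520/1100.0)×342 + (1100.0/2)×0.20×$125.20 = $1,585,168.58.
EOQ at $123.00 = 590.0 < 7400, so use break Q=7400: TC = 12,520×$123.00 + (12,520/7400.0)×342 + (7400.0/2)×0.20×$123.00 = $1,631,558.63.
Lowest total cost is $1,585,168.58 at Q = 1100.0.

Q* ≈ 1,100 trays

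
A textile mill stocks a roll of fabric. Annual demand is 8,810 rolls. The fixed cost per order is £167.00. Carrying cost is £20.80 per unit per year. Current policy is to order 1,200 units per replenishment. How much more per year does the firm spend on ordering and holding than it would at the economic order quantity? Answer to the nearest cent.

Extra cost ≈ £5,882.71 per year

EOQ = √(2DS/H) = √(2 × 8,810 × 167 / 20.8) ≈ 376.12.
Cost at Q* = (D/Q*)S + (Q*/2)H = √(2DSH) ≈ £7,823.35.
Cost at Q = 1,200: (8,810/1,200)×167 + (1,200/2)×20.8 = £1,226.06 + £12,480.00 = £13,706.06.
Excess = £13,706.06 − £7,823.35 = £5,882.71.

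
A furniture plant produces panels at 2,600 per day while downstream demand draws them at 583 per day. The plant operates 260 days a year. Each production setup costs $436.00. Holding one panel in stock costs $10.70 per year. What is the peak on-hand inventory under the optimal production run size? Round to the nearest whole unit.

I_max ≈ 3,096 panels

Annual demand D = 583 × 260 = 151,580.
Production build-up factor (1 − d/p) = 1 − 583/2,600 = 0.7758.
Q* = √(2DS / (H(1 − d/p))) = √(2 × 151,580 × 436 / (10.7 × 0.7758)).
= √(132,177,760 / 8.3007) ≈ 3990.442.
Maximum inventory = Q*(1 − d/p) = 3990.442 × 0.7758 ≈ 3095.662.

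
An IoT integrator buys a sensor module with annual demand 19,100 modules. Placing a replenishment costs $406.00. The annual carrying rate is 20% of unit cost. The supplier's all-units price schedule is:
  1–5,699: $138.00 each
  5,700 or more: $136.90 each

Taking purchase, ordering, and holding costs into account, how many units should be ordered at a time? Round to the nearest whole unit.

Q* ≈ 750 modules

Holding cost per unit per year at price C is H = 0.20·C.
Candidates are each tier's EOQ (if it falls in that tier) and each price-break quantity.
EOQ at $138.00 = 749.6 (feasible in tier 1): TC = 19,100×$138.00 + (19,100/749.6)×406 + (749.6/2)×0.20×$138.00 = $2,656,489.46.
EOQ at $136.90 = 752.6 < 5700, so use break Q=5700: TC = 19,100×$136.90 + (19,100/5700.0)×406 + (5700.0/2)×0.20×$136.90 = $2,694,183.46.
Lowest total cost is $2,656,489.46 at Q = 749.6.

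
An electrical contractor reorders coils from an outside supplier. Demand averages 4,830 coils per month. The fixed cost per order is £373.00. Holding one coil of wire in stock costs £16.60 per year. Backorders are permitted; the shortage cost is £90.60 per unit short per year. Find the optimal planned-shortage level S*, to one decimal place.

Annual demand D = 4,830 × 12 = 57,960.
With planned backorders, Q* = √(2DS/H) · √((H+B)/B).
√(2DS/H) = √(2 × 57,960 × 373 / 16.6) = 1613.911.
√((H+B)/B) = √((16.6+90.6)/90.6) = 1.0878.
Q* ≈ 1755.549.
S* = Q* · H/(H+B) = 1755.549 × 16.6/107.2 ≈ 271.848.

S* ≈ 271.8 coils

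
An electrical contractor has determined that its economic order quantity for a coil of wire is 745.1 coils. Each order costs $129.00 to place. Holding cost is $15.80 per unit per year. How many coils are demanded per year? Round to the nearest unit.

Invert the EOQ relation Q*² = 2DS/H.
From Q* = √(2DS/H): D = Q*²H / (2S) = 745.1² × 15.8 / (2 × 129) = 33999.029.

D ≈ 33,999 coils per year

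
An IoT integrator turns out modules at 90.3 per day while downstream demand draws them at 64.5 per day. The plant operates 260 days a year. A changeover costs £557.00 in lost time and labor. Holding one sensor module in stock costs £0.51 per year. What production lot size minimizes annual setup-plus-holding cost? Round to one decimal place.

Q* ≈ 11,322.9 modules

Annual demand D = 64.5 × 260 = 16,770.
Production build-up factor (1 − d/p) = 1 − 64.5/90.3 = 0.2857.
Q* = √(2DS / (H(1 − d/p))) = √(2 × 16,770 × 557 / (0.51 × 0.2857)).
= √(18,681,780 / 0.1457) ≈ 11322.910.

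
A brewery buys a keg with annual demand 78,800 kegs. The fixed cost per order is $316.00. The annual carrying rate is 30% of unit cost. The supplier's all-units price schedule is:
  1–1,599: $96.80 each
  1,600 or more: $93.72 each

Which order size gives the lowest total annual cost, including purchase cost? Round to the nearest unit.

Holding cost per unit per year at price C is H = 0.30·C.
Candidates are each tier's EOQ (if it falls in that tier) and each price-break quantity.
EOQ at $96.80 = 1309.6 (feasible in tier 1): TC = 78,800×$96.80 + (78,800/1309.6)×316 + (1309.6/2)×0.30×$96.80 = $7,665,869.44.
EOQ at $93.72 = 1330.9 < 1600, so use break Q=1600: TC = 78,800×$93.72 + (78,800/1600.0)×316 + (1600.0/2)×0.30×$93.72 = $7,423,191.80.
Lowest total cost is $7,423,191.80 at Q = 1600.0.

Q* ≈ 1,600 kegs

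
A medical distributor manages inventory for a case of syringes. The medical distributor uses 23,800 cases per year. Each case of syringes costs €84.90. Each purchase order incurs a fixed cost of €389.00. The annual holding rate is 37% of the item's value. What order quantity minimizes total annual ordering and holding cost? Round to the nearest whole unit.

Holding cost H = 0.37 × €84.90 = €31.4130 per unit per year.
EOQ = √(2DS / H) = √(2 × 23,800 × 389 / 31.413).
= √(18,516,400 / 31.413) = √589,450.2276 ≈ 767.757.

Q* ≈ 768 cases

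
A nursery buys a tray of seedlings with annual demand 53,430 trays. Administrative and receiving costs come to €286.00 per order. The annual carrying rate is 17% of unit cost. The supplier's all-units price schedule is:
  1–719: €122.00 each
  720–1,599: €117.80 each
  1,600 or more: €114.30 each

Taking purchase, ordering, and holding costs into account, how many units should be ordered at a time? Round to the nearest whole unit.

Q* ≈ 1,600 trays

Holding cost per unit per year at price C is H = 0.17·C.
For each price level, check whether its EOQ is feasible; otherwise the best quantity at that price is the breakpoint.
Tier 1 (€122.00): EOQ = 1213.9 exceeds tier's upper bound 719, so this tier is dominated.
EOQ at €117.80 = 1235.4 (feasible in tier 2): TC = 53,430×€117.80 + (53,430/1235.4)×286 + (1235.4/2)×0.17×€117.80 = €6,318,793.32.
EOQ at €114.30 = 1254.1 < 1600, so use break Q=1600: TC = 53,430×€114.30 + (53,430/1600.0)×286 + (1600.0/2)×0.17×€114.30 = €6,132,144.41.
Lowest total cost is €6,132,144.41 at Q = 1600.0.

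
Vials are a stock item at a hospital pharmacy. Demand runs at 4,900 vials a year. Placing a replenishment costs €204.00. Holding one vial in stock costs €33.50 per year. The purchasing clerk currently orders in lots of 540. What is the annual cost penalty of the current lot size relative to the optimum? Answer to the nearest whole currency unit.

EOQ = √(2DS/H) = √(2 × 4,900 × 204 / 33.5) ≈ 244.29.
Cost at Q* = (D/Q*)S + (Q*/2)H = √(2DSH) ≈ €8,183.72.
Cost at Q = 540: (4,900/540)×204 + (540/2)×33.5 = €1,851.11 + €9,045.00 = €10,896.11.
Excess = €10,896.11 − €8,183.72 = €2,712.40.

Extra cost ≈ €2,712 per year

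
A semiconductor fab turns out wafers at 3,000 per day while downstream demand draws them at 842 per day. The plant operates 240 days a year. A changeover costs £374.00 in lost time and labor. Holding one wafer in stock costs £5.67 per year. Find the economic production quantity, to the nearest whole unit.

Q* ≈ 6,088 wafers

Annual demand D = 842 × 240 = 202,080.
Production build-up factor (1 − d/p) = 1 − 842/3,000 = 0.7193.
Q* = √(2DS / (H(1 − d/p))) = √(2 × 202,080 × 374 / (5.67 × 0.7193)).
= √(151,155,840 / 4.0786) ≈ 6087.736.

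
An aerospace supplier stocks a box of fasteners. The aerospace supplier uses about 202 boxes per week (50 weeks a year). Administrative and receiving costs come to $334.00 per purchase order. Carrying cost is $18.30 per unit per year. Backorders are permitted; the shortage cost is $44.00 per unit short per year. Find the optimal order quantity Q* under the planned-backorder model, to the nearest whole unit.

Annual demand D = 202 × 50 = 10,100.
With planned backorders, Q* = √(2DS/H) · √((H+B)/B).
√(2DS/H) = √(2 × 10,100 × 334 / 18.3) = 607.188.
√((H+B)/B) = √((18.3+44)/44) = 1.1899.
Q* ≈ 722.505.

Q* ≈ 723 boxes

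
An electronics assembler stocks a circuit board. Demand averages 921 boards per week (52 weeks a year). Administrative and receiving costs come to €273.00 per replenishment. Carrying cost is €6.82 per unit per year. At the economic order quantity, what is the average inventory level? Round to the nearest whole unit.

Annual demand D = 921 × 52 = 47,892.
EOQ = √(2DS/H) = √(2 × 47,892 × 273 / 6.82) ≈ 1958.10.
Average inventory = Q*/2 ≈ 1958.10 / 2 = 979.052.

Average inventory ≈ 979 boards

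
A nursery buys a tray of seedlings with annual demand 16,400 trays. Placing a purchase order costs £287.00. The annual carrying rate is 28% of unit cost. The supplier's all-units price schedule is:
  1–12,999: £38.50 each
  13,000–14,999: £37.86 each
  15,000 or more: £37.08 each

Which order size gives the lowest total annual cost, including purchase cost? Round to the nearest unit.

Holding cost per unit per year at price C is H = 0.28·C.
Candidates are each tier's EOQ (if it falls in that tier) and each price-break quantity.
EOQ at £38.50 = 934.5 (feasible in tier 1): TC = 16,400×£38.50 + (16,400/934.5)×287 + (934.5/2)×0.28×£38.50 = £641,473.66.
EOQ at £37.86 = 942.3 < 13000, so use break Q=13000: TC = 16,400×£37.86 + (16,400/13000.0)×287 + (13000.0/2)×0.28×£37.86 = £690,171.26.
EOQ at £37.08 = 952.2 < 15000, so use break Q=15000: TC = 16,400×£37.08 + (16,400/15000.0)×287 + (15000.0/2)×0.28×£37.08 = £686,293.79.
Lowest total cost is £641,473.66 at Q = 934.5.

Q* ≈ 934 trays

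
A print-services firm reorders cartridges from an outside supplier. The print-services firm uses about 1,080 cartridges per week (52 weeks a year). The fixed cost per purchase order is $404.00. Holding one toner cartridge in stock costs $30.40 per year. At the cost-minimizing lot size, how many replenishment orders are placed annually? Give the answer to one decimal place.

N ≈ 46.0 orders per year

Annual demand D = 1,080 × 52 = 56,160.
The optimal lot size = √(2DS/H) = √(2 × 56,160 × 404 / 30.4) ≈ 1221.75.
Orders per year = D / Q* = 56,160 / 1221.75 ≈ 45.967.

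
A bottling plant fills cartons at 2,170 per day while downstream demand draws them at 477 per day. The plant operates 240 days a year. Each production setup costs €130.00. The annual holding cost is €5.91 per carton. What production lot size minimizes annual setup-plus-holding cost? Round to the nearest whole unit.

Annual demand D = 477 × 240 = 114,480.
Production build-up factor (1 − d/p) = 1 − 477/2,170 = 0.7802.
Q* = √(2DS / (H(1 − d/p))) = √(2 × 114,480 × 130 / (5.91 × 0.7802)).
= √(29,764,800 / 4.6109) ≈ 2540.734.

Q* ≈ 2,541 cartons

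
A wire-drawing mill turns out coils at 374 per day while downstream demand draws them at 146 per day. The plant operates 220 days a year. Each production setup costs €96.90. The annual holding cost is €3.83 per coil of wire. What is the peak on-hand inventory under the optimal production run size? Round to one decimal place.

Annual demand D = 146 × 220 = 32,120.
Production build-up factor (1 − d/p) = 1 − 146/374 = 0.6096.
Q* = √(2DS / (H(1 − d/p))) = √(2 × 32,120 × 96.9 / (3.83 × 0.6096)).
= √(6,224,856 / 2.3349) ≈ 1632.802.
Maximum inventory = Q*(1 − d/p) = 1632.802 × 0.6096 ≈ 995.398.

I_max ≈ 995.4 coils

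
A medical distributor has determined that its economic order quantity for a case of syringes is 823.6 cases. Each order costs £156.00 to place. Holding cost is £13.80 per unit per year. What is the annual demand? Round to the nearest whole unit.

Invert the EOQ relation Q*² = 2DS/H.
From Q* = √(2DS/H): D = Q*²H / (2S) = 823.6² × 13.8 / (2 × 156) = 30002.481.

D ≈ 30,002 cases per year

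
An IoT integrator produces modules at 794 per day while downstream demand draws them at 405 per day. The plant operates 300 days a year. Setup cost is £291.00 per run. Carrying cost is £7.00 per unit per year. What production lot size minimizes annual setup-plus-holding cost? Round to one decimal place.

Annual demand D = 405 × 300 = 121,500.
Production build-up factor (1 − d/p) = 1 − 405/794 = 0.4899.
Q* = √(2DS / (H(1 − d/p))) = √(2 × 121,500 × 291 / (7 × 0.4899)).
= √(70,713,000 / 3.4295) ≈ 4540.839.

Q* ≈ 4,540.8 modules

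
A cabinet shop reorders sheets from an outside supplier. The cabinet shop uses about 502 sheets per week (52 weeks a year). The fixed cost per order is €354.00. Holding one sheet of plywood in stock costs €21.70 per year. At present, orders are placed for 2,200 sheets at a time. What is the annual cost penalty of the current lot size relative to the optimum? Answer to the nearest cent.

Extra cost ≈ €8,044.10 per year

Annual demand D = 502 × 52 = 26,104.
EOQ = √(2DS/H) = √(2 × 26,104 × 354 / 21.7) ≈ 922.87.
Cost at Q* = (D/Q*)S + (Q*/2)H = √(2DSH) ≈ €20,026.27.
Cost at Q = 2,200: (26,104/2,200)×354 + (2,200/2)×21.7 = €4,200.37 + €23,870.00 = €28,070.37.
Excess = €28,070.37 − €20,026.27 = €8,044.10.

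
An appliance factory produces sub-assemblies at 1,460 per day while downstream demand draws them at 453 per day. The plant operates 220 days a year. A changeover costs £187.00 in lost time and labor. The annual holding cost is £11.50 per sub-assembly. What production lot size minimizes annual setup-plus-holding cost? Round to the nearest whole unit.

Q* ≈ 2,168 sub-assemblies

Annual demand D = 453 × 220 = 99,660.
Production build-up factor (1 − d/p) = 1 − 453/1,460 = 0.6897.
Q* = √(2DS / (H(1 − d/p))) = √(2 × 99,660 × 187 / (11.5 × 0.6897)).
= √(37,272,840 / 7.9318) ≈ 2167.749.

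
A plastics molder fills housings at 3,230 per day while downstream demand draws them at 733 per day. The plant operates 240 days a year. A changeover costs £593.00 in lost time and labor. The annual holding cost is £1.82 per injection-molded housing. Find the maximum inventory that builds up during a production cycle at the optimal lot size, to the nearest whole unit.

I_max ≈ 9,414 housings

Annual demand D = 733 × 240 = 175,920.
Production build-up factor (1 − d/p) = 1 − 733/3,230 = 0.7731.
Q* = √(2DS / (H(1 − d/p))) = √(2 × 175,920 × 593 / (1.82 × 0.7731)).
= √(208,641,120 / 1.407) ≈ 12177.447.
Maximum inventory = Q*(1 − d/p) = 12177.447 × 0.7731 ≈ 9413.958.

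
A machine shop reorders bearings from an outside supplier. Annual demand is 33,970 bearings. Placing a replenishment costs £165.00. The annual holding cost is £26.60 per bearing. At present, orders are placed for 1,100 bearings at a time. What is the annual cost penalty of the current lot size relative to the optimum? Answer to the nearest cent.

Extra cost ≈ £2,457.36 per year

EOQ = √(2DS/H) = √(2 × 33,970 × 165 / 26.6) ≈ 649.18.
Cost at Q* = (D/Q*)S + (Q*/2)H = √(2DSH) ≈ £17,268.14.
Cost at Q = 1,100: (33,970/1,100)×165 + (1,100/2)×26.6 = £5,095.50 + £14,630.00 = £19,725.50.
Excess = £19,725.50 − £17,268.14 = £2,457.36.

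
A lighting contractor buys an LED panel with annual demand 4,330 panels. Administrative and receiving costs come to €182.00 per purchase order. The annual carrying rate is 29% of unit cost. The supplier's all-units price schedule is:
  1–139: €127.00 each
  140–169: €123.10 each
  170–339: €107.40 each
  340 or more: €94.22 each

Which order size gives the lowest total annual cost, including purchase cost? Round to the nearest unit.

Q* ≈ 340 panels

Holding cost per unit per year at price C is H = 0.29·C.
Candidates are each tier's EOQ (if it falls in that tier) and each price-break quantity.
Tier 1 (€127.00): EOQ = 206.9 exceeds tier's upper bound 139, so this tier is dominated.
Tier 2 (€123.10): EOQ = 210.1 exceeds tier's upper bound 169, so this tier is dominated.
EOQ at €107.40 = 225.0 (feasible in tier 3): TC = 4,330×€107.40 + (4,330/225.0)×182 + (225.0/2)×0.29×€107.40 = €472,048.41.
EOQ at €94.22 = 240.2 < 340, so use break Q=340: TC = 4,330×€94.22 + (4,330/340.0)×182 + (340.0/2)×0.29×€94.22 = €414,935.47.
Lowest total cost is €414,935.47 at Q = 340.0.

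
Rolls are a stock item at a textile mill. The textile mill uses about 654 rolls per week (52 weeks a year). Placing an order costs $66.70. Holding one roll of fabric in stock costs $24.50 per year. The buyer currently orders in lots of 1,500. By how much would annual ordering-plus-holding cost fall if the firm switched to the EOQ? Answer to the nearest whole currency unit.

Extra cost ≈ $9,345 per year

Annual demand D = 654 × 52 = 34,008.
EOQ = √(2DS/H) = √(2 × 34,008 × 66.7 / 24.5) ≈ 430.31.
Cost at Q* = (D/Q*)S + (Q*/2)H = √(2DSH) ≈ $10,542.69.
Cost at Q = 1,500: (34,008/1,500)×66.7 + (1,500/2)×24.5 = $1,512.22 + $18,375.00 = $19,887.22.
Excess = $19,887.22 − $10,542.69 = $9,344.53.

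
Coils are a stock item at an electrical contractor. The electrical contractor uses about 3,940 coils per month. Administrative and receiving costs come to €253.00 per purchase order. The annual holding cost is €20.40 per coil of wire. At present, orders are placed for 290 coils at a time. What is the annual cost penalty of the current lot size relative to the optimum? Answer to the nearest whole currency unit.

Extra cost ≈ €22,114 per year

Annual demand D = 3,940 × 12 = 47,280.
EOQ = √(2DS/H) = √(2 × 47,280 × 253 / 20.4) ≈ 1082.93.
Cost at Q* = (D/Q*)S + (Q*/2)H = √(2DSH) ≈ €22,091.70.
Cost at Q = 290: (47,280/290)×253 + (290/2)×20.4 = €41,247.72 + €2,958.00 = €44,205.72.
Excess = €44,205.72 − €22,091.70 = €22,114.03.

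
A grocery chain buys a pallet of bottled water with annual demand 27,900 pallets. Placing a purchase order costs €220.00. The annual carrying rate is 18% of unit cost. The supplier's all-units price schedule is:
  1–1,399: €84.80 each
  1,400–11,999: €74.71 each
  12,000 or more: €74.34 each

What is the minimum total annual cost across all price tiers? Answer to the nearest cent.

TC* ≈ €2,098,206.75

Holding cost per unit per year at price C is H = 0.18·C.
Candidates are each tier's EOQ (if it falls in that tier) and each price-break quantity.
EOQ at €84.80 = 896.8 (feasible in tier 1): TC = 27,900×€84.80 + (27,900/896.8)×220 + (896.8/2)×0.18×€84.80 = €2,379,608.71.
EOQ at €74.71 = 955.4 < 1400, so use break Q=1400: TC = 27,900×€74.71 + (27,900/1400.0)×220 + (1400.0/2)×0.18×€74.71 = €2,098,206.75.
EOQ at €74.34 = 957.8 < 12000, so use break Q=12000: TC = 27,900×€74.34 + (27,900/12000.0)×220 + (12000.0/2)×0.18×€74.34 = €2,154,884.70.
Lowest total cost among the candidates is at Q = 1400.0.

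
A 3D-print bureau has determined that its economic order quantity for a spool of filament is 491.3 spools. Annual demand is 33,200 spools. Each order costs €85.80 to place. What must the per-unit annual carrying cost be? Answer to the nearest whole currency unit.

H ≈ €24

Squaring Q* = √(2DS/H) gives Q*² = 2DS/H.
From Q* = √(2DS/H): H = 2DS / Q*² = 2 × 33,200 × 85.8 / 491.3² = 23.6027.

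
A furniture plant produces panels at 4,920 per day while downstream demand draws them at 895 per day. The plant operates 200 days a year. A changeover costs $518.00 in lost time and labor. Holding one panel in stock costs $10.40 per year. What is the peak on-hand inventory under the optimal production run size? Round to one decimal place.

Annual demand D = 895 × 200 = 179,000.
Production build-up factor (1 − d/p) = 1 − 895/4,920 = 0.8181.
Q* = √(2DS / (H(1 − d/p))) = √(2 × 179,000 × 518 / (10.4 × 0.8181)).
= √(185,444,000 / 8.5081) ≈ 4668.629.
Maximum inventory = Q*(1 − d/p) = 4668.629 × 0.8181 ≈ 3819.356.

I_max ≈ 3,819.4 panels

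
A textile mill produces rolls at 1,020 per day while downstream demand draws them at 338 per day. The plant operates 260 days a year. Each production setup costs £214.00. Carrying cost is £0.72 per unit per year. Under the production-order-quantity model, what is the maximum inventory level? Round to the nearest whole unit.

Annual demand D = 338 × 260 = 87,880.
Production build-up factor (1 − d/p) = 1 − 338/1,020 = 0.6686.
Q* = √(2DS / (H(1 − d/p))) = √(2 × 87,880 × 214 / (0.72 × 0.6686)).
= √(37,612,640 / 0.4814) ≈ 8839.110.
Maximum inventory = Q*(1 − d/p) = 8839.110 × 0.6686 ≈ 5910.072.

I_max ≈ 5,910 rolls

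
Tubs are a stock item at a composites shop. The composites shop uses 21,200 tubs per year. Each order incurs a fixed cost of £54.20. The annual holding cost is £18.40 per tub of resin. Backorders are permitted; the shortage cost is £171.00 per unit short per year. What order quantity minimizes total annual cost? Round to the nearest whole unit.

Q* ≈ 372 tubs

With planned backorders, Q* = √(2DS/H) · √((H+B)/B).
√(2DS/H) = √(2 × 21,200 × 54.2 / 18.4) = 353.406.
√((H+B)/B) = √((18.4+171)/171) = 1.0524.
Q* ≈ 371.934.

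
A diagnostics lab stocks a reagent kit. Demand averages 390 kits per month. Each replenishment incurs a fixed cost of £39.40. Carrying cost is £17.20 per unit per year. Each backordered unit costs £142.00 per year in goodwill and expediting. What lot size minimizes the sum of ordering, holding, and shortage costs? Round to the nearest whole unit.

Annual demand D = 390 × 12 = 4,680.
With planned backorders, Q* = √(2DS/H) · √((H+B)/B).
√(2DS/H) = √(2 × 4,680 × 39.4 / 17.2) = 146.427.
√((H+B)/B) = √((17.2+142)/142) = 1.0588.
Q* ≈ 155.042.

Q* ≈ 155 kits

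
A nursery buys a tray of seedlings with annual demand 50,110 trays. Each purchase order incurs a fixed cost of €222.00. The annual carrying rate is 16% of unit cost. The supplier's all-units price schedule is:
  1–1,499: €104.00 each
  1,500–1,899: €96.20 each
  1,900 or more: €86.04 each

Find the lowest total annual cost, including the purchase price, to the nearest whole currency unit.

Holding cost per unit per year at price C is H = 0.16·C.
Evaluate total cost at each tier's feasible EOQ or, if the EOQ is below the tier, at the tier's minimum quantity.
EOQ at €104.00 = 1156.3 (feasible in tier 1): TC = 50,110×€104.00 + (50,110/1156.3)×222 + (1156.3/2)×0.16×€104.00 = €5,230,681.12.
EOQ at €96.20 = 1202.3 < 1500, so use break Q=1500: TC = 50,110×€96.20 + (50,110/1500.0)×222 + (1500.0/2)×0.16×€96.20 = €4,839,542.28.
EOQ at €86.04 = 1271.3 < 1900, so use break Q=1900: TC = 50,110×€86.04 + (50,110/1900.0)×222 + (1900.0/2)×0.16×€86.04 = €4,330,397.44.
Lowest total cost among the candidates is at Q = 1900.0.

TC* ≈ €4,330,397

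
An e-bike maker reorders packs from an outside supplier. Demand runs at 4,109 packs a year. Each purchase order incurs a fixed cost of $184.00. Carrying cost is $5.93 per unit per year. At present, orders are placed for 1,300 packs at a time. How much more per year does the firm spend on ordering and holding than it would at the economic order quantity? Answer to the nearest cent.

EOQ = √(2DS/H) = √(2 × 4,109 × 184 / 5.93) ≈ 504.97.
Cost at Q* = (D/Q*)S + (Q*/2)H = √(2DSH) ≈ $2,994.47.
Cost at Q = 1,300: (4,109/1,300)×184 + (1,300/2)×5.93 = $581.58 + $3,854.50 = $4,436.08.
Excess = $4,436.08 − $2,994.47 = $1,441.62.

Extra cost ≈ $1,441.62 per year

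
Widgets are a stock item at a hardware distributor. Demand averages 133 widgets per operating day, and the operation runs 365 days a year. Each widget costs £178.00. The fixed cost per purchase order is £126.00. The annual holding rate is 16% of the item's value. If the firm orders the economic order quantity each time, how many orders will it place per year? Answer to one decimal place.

N ≈ 74.1 orders per year

Annual demand D = 133 × 365 = 48,545.
Holding cost H = 0.16 × £178.00 = £28.4800 per unit per year.
The optimal lot size = √(2DS/H) = √(2 × 48,545 × 126 / 28.48) ≈ 655.39.
Orders per year = D / Q* = 48,545 / 655.39 ≈ 74.070.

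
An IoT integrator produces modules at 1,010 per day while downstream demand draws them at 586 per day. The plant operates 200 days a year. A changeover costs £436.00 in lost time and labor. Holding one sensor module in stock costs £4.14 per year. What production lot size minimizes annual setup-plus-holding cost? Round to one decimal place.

Q* ≈ 7,668.3 modules

Annual demand D = 586 × 200 = 117,200.
Production build-up factor (1 − d/p) = 1 − 586/1,010 = 0.4198.
Q* = √(2DS / (H(1 − d/p))) = √(2 × 117,200 × 436 / (4.14 × 0.4198)).
= √(102,198,400 / 1.738) ≈ 7668.310.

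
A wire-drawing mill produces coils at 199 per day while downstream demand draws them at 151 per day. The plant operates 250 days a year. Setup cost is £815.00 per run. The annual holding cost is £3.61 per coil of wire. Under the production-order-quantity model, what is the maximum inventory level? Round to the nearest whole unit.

I_max ≈ 2,028 coils

Annual demand D = 151 × 250 = 37,750.
Production build-up factor (1 − d/p) = 1 − 151/199 = 0.2412.
Q* = √(2DS / (H(1 − d/p))) = √(2 × 37,750 × 815 / (3.61 × 0.2412)).
= √(61,532,500 / 0.8708) ≈ 8406.294.
Maximum inventory = Q*(1 − d/p) = 8406.294 × 0.2412 ≈ 2027.649.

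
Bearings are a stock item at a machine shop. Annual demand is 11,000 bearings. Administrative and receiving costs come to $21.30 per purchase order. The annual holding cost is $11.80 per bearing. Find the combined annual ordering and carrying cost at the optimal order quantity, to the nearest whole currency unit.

EOQ = √(2DS/H) = √(2 × 11,000 × 21.3 / 11.8) ≈ 199.28.
At the optimum the two cost components are equal, so total cost = 2·(Q*/2)H = Q*·H.
Minimum total = √(2DSH) = √(2 × 11,000 × 21.3 × 11.8) ≈ 2351.485.

TC* ≈ $2,351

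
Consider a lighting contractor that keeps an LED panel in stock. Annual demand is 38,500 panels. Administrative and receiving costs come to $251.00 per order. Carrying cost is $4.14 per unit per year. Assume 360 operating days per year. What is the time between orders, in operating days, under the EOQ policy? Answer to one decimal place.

T ≈ 20.2 days

EOQ = √(2DS/H) = √(2 × 38,500 × 251 / 4.14) ≈ 2160.64.
Cycle time = Q*/D × 360 = 2160.64 / 38,500 × 360 ≈ 20.203 days.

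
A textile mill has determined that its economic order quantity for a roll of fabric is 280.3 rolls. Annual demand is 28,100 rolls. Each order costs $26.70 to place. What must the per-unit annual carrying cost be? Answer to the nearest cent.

H ≈ $19.10

The basic EOQ model gives Q* = √(2DS/H); rearrange for the unknown.
From Q* = √(2DS/H): H = 2DS / Q*² = 2 × 28,100 × 26.7 / 280.3² = 19.0986.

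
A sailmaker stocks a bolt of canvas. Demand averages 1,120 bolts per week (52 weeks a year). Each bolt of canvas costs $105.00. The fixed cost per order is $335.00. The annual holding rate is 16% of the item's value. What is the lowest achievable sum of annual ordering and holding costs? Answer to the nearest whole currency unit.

Annual demand D = 1,120 × 52 = 58,240.
Holding cost H = 0.16 × $105.00 = $16.8000 per unit per year.
Q* = √(2DS/H) = √(2 × 58,240 × 335 / 16.8) ≈ 1524.03.
At Q*, ordering cost (D/Q*)S equals holding cost (Q*/2)H, each = √(DSH/2).
Minimum total = √(2DSH) = √(2 × 58,240 × 335 × 16.8) ≈ 25603.700.

TC* ≈ $25,604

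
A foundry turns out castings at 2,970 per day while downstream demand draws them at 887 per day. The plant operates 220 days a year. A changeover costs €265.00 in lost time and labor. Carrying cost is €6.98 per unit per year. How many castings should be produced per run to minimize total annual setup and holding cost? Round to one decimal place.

Q* ≈ 4,596.4 castings

Annual demand D = 887 × 220 = 195,140.
Production build-up factor (1 − d/p) = 1 − 887/2,970 = 0.7013.
Q* = √(2DS / (H(1 − d/p))) = √(2 × 195,140 × 265 / (6.98 × 0.7013)).
= √(103,424,200 / 4.8954) ≈ 4596.391.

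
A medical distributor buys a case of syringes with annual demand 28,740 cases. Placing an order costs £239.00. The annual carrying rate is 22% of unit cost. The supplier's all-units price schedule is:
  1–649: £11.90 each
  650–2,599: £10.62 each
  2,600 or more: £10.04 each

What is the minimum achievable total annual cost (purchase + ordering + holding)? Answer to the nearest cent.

TC* ≈ £294,062.91

Holding cost per unit per year at price C is H = 0.22·C.
For each price level, check whether its EOQ is feasible; otherwise the best quantity at that price is the breakpoint.
Tier 1 (£11.90): EOQ = 2290.7 exceeds tier's upper bound 649, so this tier is dominated.
EOQ at £10.62 = 2424.8 (feasible in tier 2): TC = 28,740×£10.62 + (28,740/2424.8)×239 + (2424.8/2)×0.22×£10.62 = £310,884.20.
EOQ at £10.04 = 2493.9 < 2600, so use break Q=2600: TC = 28,740×£10.04 + (28,740/2600.0)×239 + (2600.0/2)×0.22×£10.04 = £294,062.91.
Lowest total cost among the candidates is at Q = 2600.0.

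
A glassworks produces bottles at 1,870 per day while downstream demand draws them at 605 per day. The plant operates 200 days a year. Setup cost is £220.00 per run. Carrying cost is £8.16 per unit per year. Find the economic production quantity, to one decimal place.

Q* ≈ 3,105.6 bottles

Annual demand D = 605 × 200 = 121,000.
Production build-up factor (1 − d/p) = 1 − 605/1,870 = 0.6765.
Q* = √(2DS / (H(1 − d/p))) = √(2 × 121,000 × 220 / (8.16 × 0.6765)).
= √(53,240,000 / 5.52) ≈ 3105.628.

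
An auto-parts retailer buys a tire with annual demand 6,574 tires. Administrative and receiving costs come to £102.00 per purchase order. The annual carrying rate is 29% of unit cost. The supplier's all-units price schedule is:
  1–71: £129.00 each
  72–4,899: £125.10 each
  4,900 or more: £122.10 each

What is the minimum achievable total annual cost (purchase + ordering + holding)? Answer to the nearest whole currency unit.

TC* ≈ £829,383

Holding cost per unit per year at price C is H = 0.29·C.
For each price level, check whether its EOQ is feasible; otherwise the best quantity at that price is the breakpoint.
Tier 1 (£129.00): EOQ = 189.3 exceeds tier's upper bound 71, so this tier is dominated.
EOQ at £125.10 = 192.3 (feasible in tier 2): TC = 6,574×£125.10 + (6,574/192.3)×102 + (192.3/2)×0.29×£125.10 = £829,382.61.
EOQ at £122.10 = 194.6 < 4900, so use break Q=4900: TC = 6,574×£122.10 + (6,574/4900.0)×102 + (4900.0/2)×0.29×£122.10 = £889,574.30.
Lowest total cost among the candidates is at Q = 192.3.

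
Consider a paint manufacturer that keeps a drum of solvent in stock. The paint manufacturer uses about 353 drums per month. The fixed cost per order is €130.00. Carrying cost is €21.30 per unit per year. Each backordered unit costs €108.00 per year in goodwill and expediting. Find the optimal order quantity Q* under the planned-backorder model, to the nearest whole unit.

Annual demand D = 353 × 12 = 4,236.
With planned backorders, Q* = √(2DS/H) · √((H+B)/B).
√(2DS/H) = √(2 × 4,236 × 130 / 21.3) = 227.392.
√((H+B)/B) = √((21.3+108)/108) = 1.0942.
Q* ≈ 248.807.

Q* ≈ 249 drums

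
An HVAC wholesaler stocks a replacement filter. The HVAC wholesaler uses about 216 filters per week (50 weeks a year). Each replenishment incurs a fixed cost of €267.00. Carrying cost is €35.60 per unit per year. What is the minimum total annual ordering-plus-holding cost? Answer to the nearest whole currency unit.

Annual demand D = 216 × 50 = 10,800.
The optimal lot size = √(2DS/H) = √(2 × 10,800 × 267 / 35.6) ≈ 402.49.
At Q*, ordering cost (D/Q*)S equals holding cost (Q*/2)H, each = √(DSH/2).
Minimum total = √(2DSH) = √(2 × 10,800 × 267 × 35.6) ≈ 14328.724.

TC* ≈ €14,329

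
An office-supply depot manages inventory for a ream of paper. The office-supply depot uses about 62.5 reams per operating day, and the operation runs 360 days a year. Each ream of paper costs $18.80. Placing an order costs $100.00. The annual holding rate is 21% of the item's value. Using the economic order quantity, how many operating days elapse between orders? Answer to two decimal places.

T ≈ 17.08 days

Annual demand D = 62.5 × 360 = 22,500.
Holding cost H = 0.21 × $18.80 = $3.9480 per unit per year.
Q* = √(2DS/H) = √(2 × 22,500 × 100 / 3.948) ≈ 1067.62.
Cycle time = Q*/D × 360 = 1067.62 / 22,500 × 360 ≈ 17.082 days.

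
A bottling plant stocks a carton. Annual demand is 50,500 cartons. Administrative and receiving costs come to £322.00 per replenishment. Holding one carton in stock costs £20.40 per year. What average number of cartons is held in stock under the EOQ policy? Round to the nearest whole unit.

Average inventory ≈ 631 cartons

The optimal lot size = √(2DS/H) = √(2 × 50,500 × 322 / 20.4) ≈ 1262.62.
Average inventory = Q*/2 ≈ 1262.62 / 2 = 631.311.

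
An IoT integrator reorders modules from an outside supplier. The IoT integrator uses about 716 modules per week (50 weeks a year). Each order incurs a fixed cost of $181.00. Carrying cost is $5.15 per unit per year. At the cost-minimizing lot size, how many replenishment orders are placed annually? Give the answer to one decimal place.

N ≈ 22.6 orders per year

Annual demand D = 716 × 50 = 35,800.
The optimal lot size = √(2DS/H) = √(2 × 35,800 × 181 / 5.15) ≈ 1586.33.
Orders per year = D / Q* = 35,800 / 1586.33 ≈ 22.568.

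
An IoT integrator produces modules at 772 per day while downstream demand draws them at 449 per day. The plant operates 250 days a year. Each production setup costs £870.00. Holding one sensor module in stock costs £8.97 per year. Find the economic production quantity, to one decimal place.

Q* ≈ 7,214.0 modules

Annual demand D = 449 × 250 = 112,250.
Production build-up factor (1 − d/p) = 1 − 449/772 = 0.4184.
Q* = √(2DS / (H(1 − d/p))) = √(2 × 112,250 × 870 / (8.97 × 0.4184)).
= √(195,315,000 / 3.753) ≈ 7214.047.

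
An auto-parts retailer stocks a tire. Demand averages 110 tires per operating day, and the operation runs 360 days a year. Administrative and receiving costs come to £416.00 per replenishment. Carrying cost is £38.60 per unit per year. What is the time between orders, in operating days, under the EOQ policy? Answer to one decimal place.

T ≈ 8.4 days

Annual demand D = 110 × 360 = 39,600.
EOQ = √(2DS/H) = √(2 × 39,600 × 416 / 38.6) ≈ 923.88.
Cycle time = Q*/D × 360 = 923.88 / 39,600 × 360 ≈ 8.399 days.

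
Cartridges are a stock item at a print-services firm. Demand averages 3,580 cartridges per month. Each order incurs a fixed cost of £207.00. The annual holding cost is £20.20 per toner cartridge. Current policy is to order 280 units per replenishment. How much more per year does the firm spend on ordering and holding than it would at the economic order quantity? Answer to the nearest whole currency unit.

Extra cost ≈ £15,633 per year

Annual demand D = 3,580 × 12 = 42,960.
EOQ = √(2DS/H) = √(2 × 42,960 × 207 / 20.2) ≈ 938.33.
Cost at Q* = (D/Q*)S + (Q*/2)H = √(2DSH) ≈ £18,954.31.
Cost at Q = 280: (42,960/280)×207 + (280/2)×20.2 = £31,759.71 + £2,828.00 = £34,587.71.
Excess = £34,587.71 − £18,954.31 = £15,633.40.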